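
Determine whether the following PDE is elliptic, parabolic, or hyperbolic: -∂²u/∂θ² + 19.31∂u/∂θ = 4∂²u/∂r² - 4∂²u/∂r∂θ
Rewriting in standard form: -4∂²u/∂r² + 4∂²u/∂r∂θ - ∂²u/∂θ² + 19.31∂u/∂θ = 0. Coefficients: A = -4, B = 4, C = -1. B² - 4AC = 0, which is zero, so the equation is parabolic.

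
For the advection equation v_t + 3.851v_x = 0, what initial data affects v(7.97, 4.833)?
A single point: x = -10.641883. The characteristic through (7.97, 4.833) is x - 3.851t = const, so x = 7.97 - 3.851·4.833 = -10.641883.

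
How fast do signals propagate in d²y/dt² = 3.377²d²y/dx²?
Speed = 3.377. Information travels along characteristics x = x₀ ± 3.377t.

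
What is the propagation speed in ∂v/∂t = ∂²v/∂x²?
Infinite. The heat equation is parabolic, not hyperbolic, so disturbances propagate instantly.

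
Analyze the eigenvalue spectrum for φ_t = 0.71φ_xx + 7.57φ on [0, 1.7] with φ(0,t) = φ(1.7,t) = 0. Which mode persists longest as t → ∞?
Eigenvalues: λₙ = 0.71n²π²/1.7² - 7.57.
First three modes:
  n=1: λ₁ = 0.71π²/1.7² - 7.57 ≈ -5.145
  n=2: λ₂ = 2.84π²/1.7² - 7.57 ≈ 2.129
  n=3: λ₃ = 6.39π²/1.7² - 7.57 ≈ 14.252
Since 0.71π²/1.7² ≈ 2.425 < 7.57, λ₁ < 0.
The n=1 mode grows fastest (−λₙ is largest for n=1) → dominates.
Asymptotic: φ ~ c₁ sin(πx/1.7) e^{5.145t} (exponential growth at rate −λ₁ ≈ 5.145).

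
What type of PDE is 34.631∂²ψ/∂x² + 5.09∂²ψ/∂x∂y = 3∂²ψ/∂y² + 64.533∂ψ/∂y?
Rewriting in standard form: 34.631∂²ψ/∂x² + 5.09∂²ψ/∂x∂y - 3∂²ψ/∂y² - 64.533∂ψ/∂y = 0. With A = 34.631, B = 5.09, C = -3, the discriminant is 441.4801. This is a hyperbolic PDE.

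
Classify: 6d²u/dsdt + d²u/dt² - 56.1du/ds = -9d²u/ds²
Rewriting in standard form: 9d²u/ds² + 6d²u/dsdt + d²u/dt² - 56.1du/ds = 0. Parabolic (discriminant = 0).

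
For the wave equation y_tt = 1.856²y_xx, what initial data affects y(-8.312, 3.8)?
Domain of dependence: [-15.3648, -1.2592]. Signals travel at speed 1.856, so data within |x - -8.312| ≤ 1.856·3.8 = 7.0528 can reach the point.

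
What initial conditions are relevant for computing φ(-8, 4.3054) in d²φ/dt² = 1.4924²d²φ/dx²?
Domain of dependence: [-14.42537896, -1.57462104]. Signals travel at speed 1.4924, so data within |x - -8| ≤ 1.4924·4.3054 = 6.42537896 can reach the point.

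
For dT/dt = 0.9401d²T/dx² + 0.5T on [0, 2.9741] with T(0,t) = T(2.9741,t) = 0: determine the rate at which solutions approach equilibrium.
Eigenvalues: λₙ = 0.9401n²π²/2.9741² - 0.5.
First three modes:
  n=1: λ₁ = 0.9401π²/2.9741² - 0.5 ≈ 0.549
  n=2: λ₂ = 3.7604π²/2.9741² - 0.5 ≈ 3.696
  n=3: λ₃ = 8.4609π²/2.9741² - 0.5 ≈ 8.941
Since 0.9401π²/2.9741² ≈ 1.049 > 0.5, all λₙ > 0.
The n=1 mode decays slowest → dominates as t → ∞.
Asymptotic: T ~ c₁ sin(πx/2.9741) e^{-λ₁t} with decay rate λ₁ ≈ 0.549.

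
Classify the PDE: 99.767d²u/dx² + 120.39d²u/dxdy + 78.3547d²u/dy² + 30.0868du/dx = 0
A = 99.767, B = 120.39, C = 78.3547. Discriminant B² - 4AC = -16775.1013196. Since -16775.1013196 < 0, elliptic.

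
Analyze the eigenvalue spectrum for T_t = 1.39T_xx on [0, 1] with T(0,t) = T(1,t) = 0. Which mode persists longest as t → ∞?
Eigenvalues: λₙ = 1.39n²π².
First three modes:
  n=1: λ₁ = 1.39π² ≈ 13.719
  n=2: λ₂ = 5.56π² ≈ 54.875 (4× faster decay)
  n=3: λ₃ = 12.51π² ≈ 123.469 (9× faster decay)
As t → ∞, higher modes decay exponentially faster. The n=1 mode dominates: T ~ c₁ sin(πx) e^{-λ₁t}.
Decay rate: λ₁ = 1.39π² ≈ 13.719.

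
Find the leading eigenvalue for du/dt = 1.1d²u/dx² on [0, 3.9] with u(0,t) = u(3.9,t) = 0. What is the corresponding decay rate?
Eigenvalues: λₙ = 1.1n²π²/3.9².
First three modes:
  n=1: λ₁ = 1.1π²/3.9² ≈ 0.714
  n=2: λ₂ = 4.4π²/3.9² ≈ 2.855 (4× faster decay)
  n=3: λ₃ = 9.9π²/3.9² ≈ 6.424 (9× faster decay)
As t → ∞, higher modes decay exponentially faster. The n=1 mode dominates: u ~ c₁ sin(πx/3.9) e^{-λ₁t}.
Decay rate: λ₁ = 1.1π²/3.9² ≈ 0.714.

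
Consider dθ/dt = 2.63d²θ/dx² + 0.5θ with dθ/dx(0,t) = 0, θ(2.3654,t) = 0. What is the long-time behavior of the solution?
As t → ∞, θ → 0. Diffusion dominates reaction (r=0.5 < κπ²/(4L²)≈1.16); solution decays.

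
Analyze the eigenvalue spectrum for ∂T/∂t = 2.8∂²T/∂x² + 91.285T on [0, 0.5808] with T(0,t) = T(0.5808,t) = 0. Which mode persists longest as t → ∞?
Eigenvalues: λₙ = 2.8n²π²/0.5808² - 91.285.
First three modes:
  n=1: λ₁ = 2.8π²/0.5808² - 91.285 ≈ -9.362
  n=2: λ₂ = 11.2π²/0.5808² - 91.285 ≈ 236.406
  n=3: λ₃ = 25.2π²/0.5808² - 91.285 ≈ 646.02
Since 2.8π²/0.5808² ≈ 81.923 < 91.285, λ₁ < 0.
The n=1 mode grows fastest (−λₙ is largest for n=1) → dominates.
Asymptotic: T ~ c₁ sin(πx/0.5808) e^{9.362t} (exponential growth at rate −λ₁ ≈ 9.362).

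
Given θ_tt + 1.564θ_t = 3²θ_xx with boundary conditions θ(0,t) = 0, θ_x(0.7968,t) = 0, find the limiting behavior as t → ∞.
θ → 0. Damping (γ=1.564) dissipates energy; oscillations decay exponentially.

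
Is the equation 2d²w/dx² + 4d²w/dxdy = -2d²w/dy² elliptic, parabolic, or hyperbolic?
Rewriting in standard form: 2d²w/dx² + 4d²w/dxdy + 2d²w/dy² = 0. Computing B² - 4AC with A = 2, B = 4, C = 2: discriminant = 0 (zero). Answer: parabolic.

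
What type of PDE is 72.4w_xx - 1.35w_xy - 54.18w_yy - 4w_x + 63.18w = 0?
With A = 72.4, B = -1.35, C = -54.18, the discriminant is 15692.3505. This is a hyperbolic PDE.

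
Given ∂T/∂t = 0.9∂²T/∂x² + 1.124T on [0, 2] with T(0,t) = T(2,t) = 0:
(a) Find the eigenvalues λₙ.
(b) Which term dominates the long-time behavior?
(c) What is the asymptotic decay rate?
Eigenvalues: λₙ = 0.9n²π²/2² - 1.124.
First three modes:
  n=1: λ₁ = 0.9π²/2² - 1.124 ≈ 1.097
  n=2: λ₂ = 3.6π²/2² - 1.124 ≈ 7.759
  n=3: λ₃ = 8.1π²/2² - 1.124 ≈ 18.862
Since 0.9π²/2² ≈ 2.221 > 1.124, all λₙ > 0.
The n=1 mode decays slowest → dominates as t → ∞.
Asymptotic: T ~ c₁ sin(πx/2) e^{-λ₁t} with decay rate λ₁ ≈ 1.097.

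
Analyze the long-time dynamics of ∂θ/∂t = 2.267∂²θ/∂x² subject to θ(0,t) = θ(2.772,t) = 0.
Long-time behavior: θ → 0. Heat diffuses out through both boundaries.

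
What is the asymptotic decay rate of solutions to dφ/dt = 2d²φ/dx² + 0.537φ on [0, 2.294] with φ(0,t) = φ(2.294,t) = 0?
Eigenvalues: λₙ = 2n²π²/2.294² - 0.537.
First three modes:
  n=1: λ₁ = 2π²/2.294² - 0.537 ≈ 3.214
  n=2: λ₂ = 8π²/2.294² - 0.537 ≈ 14.467
  n=3: λ₃ = 18π²/2.294² - 0.537 ≈ 33.222
Since 2π²/2.294² ≈ 3.751 > 0.537, all λₙ > 0.
The n=1 mode decays slowest → dominates as t → ∞.
Asymptotic: φ ~ c₁ sin(πx/2.294) e^{-λ₁t} with decay rate λ₁ ≈ 3.214.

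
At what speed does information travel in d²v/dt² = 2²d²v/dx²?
Speed = 2. Information travels along characteristics x = x₀ ± 2t.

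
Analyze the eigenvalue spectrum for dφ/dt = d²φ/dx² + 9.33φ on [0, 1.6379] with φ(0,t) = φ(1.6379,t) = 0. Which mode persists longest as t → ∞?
Eigenvalues: λₙ = n²π²/1.6379² - 9.33.
First three modes:
  n=1: λ₁ = π²/1.6379² - 9.33 ≈ -5.651
  n=2: λ₂ = 4π²/1.6379² - 9.33 ≈ 5.386
  n=3: λ₃ = 9π²/1.6379² - 9.33 ≈ 23.781
Since π²/1.6379² ≈ 3.679 < 9.33, λ₁ < 0.
The n=1 mode grows fastest (−λₙ is largest for n=1) → dominates.
Asymptotic: φ ~ c₁ sin(πx/1.6379) e^{5.651t} (exponential growth at rate −λ₁ ≈ 5.651).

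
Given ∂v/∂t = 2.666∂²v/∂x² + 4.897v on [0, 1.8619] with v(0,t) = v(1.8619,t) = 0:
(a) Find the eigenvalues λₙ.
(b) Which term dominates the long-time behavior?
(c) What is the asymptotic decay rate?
Eigenvalues: λₙ = 2.666n²π²/1.8619² - 4.897.
First three modes:
  n=1: λ₁ = 2.666π²/1.8619² - 4.897 ≈ 2.693
  n=2: λ₂ = 10.664π²/1.8619² - 4.897 ≈ 25.463
  n=3: λ₃ = 23.994π²/1.8619² - 4.897 ≈ 63.414
Since 2.666π²/1.8619² ≈ 7.59 > 4.897, all λₙ > 0.
The n=1 mode decays slowest → dominates as t → ∞.
Asymptotic: v ~ c₁ sin(πx/1.8619) e^{-λ₁t} with decay rate λ₁ ≈ 2.693.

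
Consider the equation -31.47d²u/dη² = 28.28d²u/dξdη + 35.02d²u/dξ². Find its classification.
Rewriting in standard form: -35.02d²u/dξ² - 28.28d²u/dξdη - 31.47d²u/dη² = 0. Elliptic. (A = -35.02, B = -28.28, C = -31.47 gives B² - 4AC = -3608.5592.)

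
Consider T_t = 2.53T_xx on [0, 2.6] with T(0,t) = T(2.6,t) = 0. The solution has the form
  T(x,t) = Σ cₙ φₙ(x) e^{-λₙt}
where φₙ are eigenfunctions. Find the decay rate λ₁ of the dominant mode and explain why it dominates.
Eigenvalues: λₙ = 2.53n²π²/2.6².
First three modes:
  n=1: λ₁ = 2.53π²/2.6² ≈ 3.694
  n=2: λ₂ = 10.12π²/2.6² ≈ 14.775 (4× faster decay)
  n=3: λ₃ = 22.77π²/2.6² ≈ 33.244 (9× faster decay)
As t → ∞, higher modes decay exponentially faster. The n=1 mode dominates: T ~ c₁ sin(πx/2.6) e^{-λ₁t}.
Decay rate: λ₁ = 2.53π²/2.6² ≈ 3.694.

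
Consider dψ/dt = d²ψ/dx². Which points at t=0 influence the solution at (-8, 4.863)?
The entire real line. The heat equation has infinite propagation speed: any initial disturbance instantly affects all points (though exponentially small far away).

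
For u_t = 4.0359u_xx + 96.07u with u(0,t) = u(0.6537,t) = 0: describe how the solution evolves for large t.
u grows unboundedly. Reaction dominates diffusion (r=96.07 > κπ²/L²≈93.21); solution grows exponentially.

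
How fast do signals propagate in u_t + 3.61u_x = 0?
Speed = 3.61. Information travels along x - 3.61t = const (rightward).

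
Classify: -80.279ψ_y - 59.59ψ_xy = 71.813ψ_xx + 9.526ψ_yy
Rewriting in standard form: -71.813ψ_xx - 59.59ψ_xy - 9.526ψ_yy - 80.279ψ_y = 0. Hyperbolic (discriminant = 814.605548).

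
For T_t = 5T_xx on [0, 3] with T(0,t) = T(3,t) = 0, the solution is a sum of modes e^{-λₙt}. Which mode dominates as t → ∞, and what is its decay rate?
Eigenvalues: λₙ = 5n²π²/3².
First three modes:
  n=1: λ₁ = 5π²/3² ≈ 5.483
  n=2: λ₂ = 20π²/3² ≈ 21.932 (4× faster decay)
  n=3: λ₃ = 45π²/3² ≈ 49.348 (9× faster decay)
As t → ∞, higher modes decay exponentially faster. The n=1 mode dominates: T ~ c₁ sin(πx/3) e^{-λ₁t}.
Decay rate: λ₁ = 5π²/3² ≈ 5.483.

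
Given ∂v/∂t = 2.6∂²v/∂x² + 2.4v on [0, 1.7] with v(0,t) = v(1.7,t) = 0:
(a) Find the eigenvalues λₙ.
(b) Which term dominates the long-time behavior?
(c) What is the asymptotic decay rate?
Eigenvalues: λₙ = 2.6n²π²/1.7² - 2.4.
First three modes:
  n=1: λ₁ = 2.6π²/1.7² - 2.4 ≈ 6.479
  n=2: λ₂ = 10.4π²/1.7² - 2.4 ≈ 33.117
  n=3: λ₃ = 23.4π²/1.7² - 2.4 ≈ 77.513
Since 2.6π²/1.7² ≈ 8.879 > 2.4, all λₙ > 0.
The n=1 mode decays slowest → dominates as t → ∞.
Asymptotic: v ~ c₁ sin(πx/1.7) e^{-λ₁t} with decay rate λ₁ ≈ 6.479.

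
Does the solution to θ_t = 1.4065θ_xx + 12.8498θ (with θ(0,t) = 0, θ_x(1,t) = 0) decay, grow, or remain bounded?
θ grows unboundedly. Reaction dominates diffusion (r=12.8498 > κπ²/(4L²)≈3.47); solution grows exponentially.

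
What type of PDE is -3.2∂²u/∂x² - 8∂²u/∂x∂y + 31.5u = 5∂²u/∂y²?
Rewriting in standard form: -3.2∂²u/∂x² - 8∂²u/∂x∂y - 5∂²u/∂y² + 31.5u = 0. With A = -3.2, B = -8, C = -5, the discriminant is 0. This is a parabolic PDE.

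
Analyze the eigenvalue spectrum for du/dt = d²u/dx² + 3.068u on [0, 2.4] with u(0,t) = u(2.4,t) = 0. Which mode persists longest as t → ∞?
Eigenvalues: λₙ = n²π²/2.4² - 3.068.
First three modes:
  n=1: λ₁ = π²/2.4² - 3.068 ≈ -1.355
  n=2: λ₂ = 4π²/2.4² - 3.068 ≈ 3.786
  n=3: λ₃ = 9π²/2.4² - 3.068 ≈ 12.353
Since π²/2.4² ≈ 1.713 < 3.068, λ₁ < 0.
The n=1 mode grows fastest (−λₙ is largest for n=1) → dominates.
Asymptotic: u ~ c₁ sin(πx/2.4) e^{1.355t} (exponential growth at rate −λ₁ ≈ 1.355).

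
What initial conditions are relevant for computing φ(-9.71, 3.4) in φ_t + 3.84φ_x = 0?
A single point: x = -22.766. The characteristic through (-9.71, 3.4) is x - 3.84t = const, so x = -9.71 - 3.84·3.4 = -22.766.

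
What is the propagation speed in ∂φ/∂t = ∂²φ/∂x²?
Infinite. The heat equation is parabolic, not hyperbolic, so disturbances propagate instantly.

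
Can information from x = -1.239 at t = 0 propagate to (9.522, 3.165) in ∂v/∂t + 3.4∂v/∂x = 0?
Yes. The characteristic through (9.522, 3.165) passes through x = -1.239.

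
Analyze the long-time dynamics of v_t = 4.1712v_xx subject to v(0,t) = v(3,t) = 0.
Long-time behavior: v → 0. Heat diffuses out through both boundaries.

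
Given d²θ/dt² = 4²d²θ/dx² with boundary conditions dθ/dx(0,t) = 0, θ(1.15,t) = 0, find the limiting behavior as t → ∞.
θ oscillates (no decay). Energy is conserved; the solution oscillates indefinitely as standing waves.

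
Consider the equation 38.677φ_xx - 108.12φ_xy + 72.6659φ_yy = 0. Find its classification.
Hyperbolic. (A = 38.677, B = -108.12, C = 72.6659 gives B² - 4AC = 447.9383428.)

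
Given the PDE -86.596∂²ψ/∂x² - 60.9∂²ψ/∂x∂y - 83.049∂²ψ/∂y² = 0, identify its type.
The second-order coefficients are A = -86.596, B = -60.9, C = -83.049. Since B² - 4AC = -25058.034816 < 0, this is an elliptic PDE.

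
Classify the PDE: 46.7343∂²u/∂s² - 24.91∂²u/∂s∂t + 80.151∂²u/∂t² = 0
A = 46.7343, B = -24.91, C = 80.151. Discriminant B² - 4AC = -14362.6954172. Since -14362.6954172 < 0, elliptic.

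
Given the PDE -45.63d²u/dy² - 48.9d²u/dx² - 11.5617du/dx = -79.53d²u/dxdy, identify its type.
Rewriting in standard form: -48.9d²u/dx² + 79.53d²u/dxdy - 45.63d²u/dy² - 11.5617du/dx = 0. The second-order coefficients are A = -48.9, B = 79.53, C = -45.63. Since B² - 4AC = -2600.2071 < 0, this is an elliptic PDE.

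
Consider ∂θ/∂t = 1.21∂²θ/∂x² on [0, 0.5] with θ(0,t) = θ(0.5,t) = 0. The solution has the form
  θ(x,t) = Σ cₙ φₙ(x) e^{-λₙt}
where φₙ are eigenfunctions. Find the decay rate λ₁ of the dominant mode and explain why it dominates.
Eigenvalues: λₙ = 1.21n²π²/0.5².
First three modes:
  n=1: λ₁ = 1.21π²/0.5² ≈ 47.769
  n=2: λ₂ = 4.84π²/0.5² ≈ 191.076 (4× faster decay)
  n=3: λ₃ = 10.89π²/0.5² ≈ 429.92 (9× faster decay)
As t → ∞, higher modes decay exponentially faster. The n=1 mode dominates: θ ~ c₁ sin(πx/0.5) e^{-λ₁t}.
Decay rate: λ₁ = 1.21π²/0.5² ≈ 47.769.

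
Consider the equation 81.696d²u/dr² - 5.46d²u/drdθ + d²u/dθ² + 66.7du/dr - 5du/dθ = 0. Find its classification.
Elliptic. (A = 81.696, B = -5.46, C = 1 gives B² - 4AC = -296.9724.)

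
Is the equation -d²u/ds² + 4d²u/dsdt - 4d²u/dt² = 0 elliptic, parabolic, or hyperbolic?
Computing B² - 4AC with A = -1, B = 4, C = -4: discriminant = 0 (zero). Answer: parabolic.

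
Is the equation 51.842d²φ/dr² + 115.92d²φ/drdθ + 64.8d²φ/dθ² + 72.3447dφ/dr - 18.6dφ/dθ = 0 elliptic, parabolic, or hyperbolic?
Computing B² - 4AC with A = 51.842, B = 115.92, C = 64.8: discriminant = 0 (zero). Answer: parabolic.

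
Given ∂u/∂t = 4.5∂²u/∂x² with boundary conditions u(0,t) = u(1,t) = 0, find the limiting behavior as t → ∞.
u → 0. Heat diffuses out through both boundaries.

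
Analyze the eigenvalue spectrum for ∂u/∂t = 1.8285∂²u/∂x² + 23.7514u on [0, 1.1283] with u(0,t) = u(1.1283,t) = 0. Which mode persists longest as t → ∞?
Eigenvalues: λₙ = 1.8285n²π²/1.1283² - 23.7514.
First three modes:
  n=1: λ₁ = 1.8285π²/1.1283² - 23.7514 ≈ -9.576
  n=2: λ₂ = 7.314π²/1.1283² - 23.7514 ≈ 32.952
  n=3: λ₃ = 16.4565π²/1.1283² - 23.7514 ≈ 103.83
Since 1.8285π²/1.1283² ≈ 14.176 < 23.7514, λ₁ < 0.
The n=1 mode grows fastest (−λₙ is largest for n=1) → dominates.
Asymptotic: u ~ c₁ sin(πx/1.1283) e^{9.576t} (exponential growth at rate −λ₁ ≈ 9.576).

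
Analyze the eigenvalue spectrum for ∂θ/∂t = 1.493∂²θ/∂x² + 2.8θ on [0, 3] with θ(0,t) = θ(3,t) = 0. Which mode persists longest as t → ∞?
Eigenvalues: λₙ = 1.493n²π²/3² - 2.8.
First three modes:
  n=1: λ₁ = 1.493π²/3² - 2.8 ≈ -1.163
  n=2: λ₂ = 5.972π²/3² - 2.8 ≈ 3.749
  n=3: λ₃ = 13.437π²/3² - 2.8 ≈ 11.935
Since 1.493π²/3² ≈ 1.637 < 2.8, λ₁ < 0.
The n=1 mode grows fastest (−λₙ is largest for n=1) → dominates.
Asymptotic: θ ~ c₁ sin(πx/3) e^{1.163t} (exponential growth at rate −λ₁ ≈ 1.163).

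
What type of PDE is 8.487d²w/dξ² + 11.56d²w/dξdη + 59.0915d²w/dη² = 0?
With A = 8.487, B = 11.56, C = 59.0915, the discriminant is -1872.404642. This is an elliptic PDE.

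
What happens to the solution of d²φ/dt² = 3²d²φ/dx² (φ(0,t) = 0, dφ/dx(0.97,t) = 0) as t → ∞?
φ oscillates (no decay). Energy is conserved; the solution oscillates indefinitely as standing waves.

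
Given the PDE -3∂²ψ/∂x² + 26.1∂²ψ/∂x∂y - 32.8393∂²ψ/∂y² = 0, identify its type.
The second-order coefficients are A = -3, B = 26.1, C = -32.8393. Since B² - 4AC = 287.1384 > 0, this is a hyperbolic PDE.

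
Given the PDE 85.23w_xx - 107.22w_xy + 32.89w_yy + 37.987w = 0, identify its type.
The second-order coefficients are A = 85.23, B = -107.22, C = 32.89. Since B² - 4AC = 283.2696 > 0, this is a hyperbolic PDE.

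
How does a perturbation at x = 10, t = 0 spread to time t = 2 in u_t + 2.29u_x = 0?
At x = 14.58. The characteristic carries data from (10, 0) to (14.58, 2).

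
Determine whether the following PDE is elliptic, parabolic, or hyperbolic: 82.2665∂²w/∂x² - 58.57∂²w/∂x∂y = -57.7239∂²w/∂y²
Rewriting in standard form: 82.2665∂²w/∂x² - 58.57∂²w/∂x∂y + 57.7239∂²w/∂y² = 0. Coefficients: A = 82.2665, B = -58.57, C = 57.7239. B² - 4AC = -15564.5279774, which is negative, so the equation is elliptic.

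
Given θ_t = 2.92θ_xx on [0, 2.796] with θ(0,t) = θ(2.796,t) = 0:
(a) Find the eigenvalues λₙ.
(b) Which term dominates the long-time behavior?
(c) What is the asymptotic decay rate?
Eigenvalues: λₙ = 2.92n²π²/2.796².
First three modes:
  n=1: λ₁ = 2.92π²/2.796² ≈ 3.686
  n=2: λ₂ = 11.68π²/2.796² ≈ 14.746 (4× faster decay)
  n=3: λ₃ = 26.28π²/2.796² ≈ 33.178 (9× faster decay)
As t → ∞, higher modes decay exponentially faster. The n=1 mode dominates: θ ~ c₁ sin(πx/2.796) e^{-λ₁t}.
Decay rate: λ₁ = 2.92π²/2.796² ≈ 3.686.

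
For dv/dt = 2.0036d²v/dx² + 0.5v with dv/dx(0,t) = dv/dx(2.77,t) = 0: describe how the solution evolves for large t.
v grows unboundedly. With Neumann BCs the constant mode has diffusion eigenvalue 0, so any r > 0 makes it grow like e^(0.5t); solution grows exponentially.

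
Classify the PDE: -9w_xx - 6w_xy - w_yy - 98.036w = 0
A = -9, B = -6, C = -1. Discriminant B² - 4AC = 0. Since 0 = 0, parabolic.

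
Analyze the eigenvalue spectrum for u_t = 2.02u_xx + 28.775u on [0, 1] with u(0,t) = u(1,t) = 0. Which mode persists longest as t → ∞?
Eigenvalues: λₙ = 2.02n²π²/1² - 28.775.
First three modes:
  n=1: λ₁ = 2.02π² - 28.775 ≈ -8.838
  n=2: λ₂ = 8.08π² - 28.775 ≈ 50.971
  n=3: λ₃ = 18.18π² - 28.775 ≈ 150.654
Since 2.02π² ≈ 19.937 < 28.775, λ₁ < 0.
The n=1 mode grows fastest (−λₙ is largest for n=1) → dominates.
Asymptotic: u ~ c₁ sin(πx/1) e^{8.838t} (exponential growth at rate −λ₁ ≈ 8.838).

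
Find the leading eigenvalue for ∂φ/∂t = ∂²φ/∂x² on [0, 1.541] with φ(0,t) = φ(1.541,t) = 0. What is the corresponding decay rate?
Eigenvalues: λₙ = n²π²/1.541².
First three modes:
  n=1: λ₁ = π²/1.541² ≈ 4.156
  n=2: λ₂ = 4π²/1.541² ≈ 16.625 (4× faster decay)
  n=3: λ₃ = 9π²/1.541² ≈ 37.406 (9× faster decay)
As t → ∞, higher modes decay exponentially faster. The n=1 mode dominates: φ ~ c₁ sin(πx/1.541) e^{-λ₁t}.
Decay rate: λ₁ = π²/1.541² ≈ 4.156.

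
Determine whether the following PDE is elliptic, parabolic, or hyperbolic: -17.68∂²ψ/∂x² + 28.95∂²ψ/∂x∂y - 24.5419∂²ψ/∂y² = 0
Coefficients: A = -17.68, B = 28.95, C = -24.5419. B² - 4AC = -897.500668, which is negative, so the equation is elliptic.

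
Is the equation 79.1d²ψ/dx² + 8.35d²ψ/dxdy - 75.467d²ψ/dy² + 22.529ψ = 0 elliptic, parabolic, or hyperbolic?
Computing B² - 4AC with A = 79.1, B = 8.35, C = -75.467: discriminant = 23947.4813 (positive). Answer: hyperbolic.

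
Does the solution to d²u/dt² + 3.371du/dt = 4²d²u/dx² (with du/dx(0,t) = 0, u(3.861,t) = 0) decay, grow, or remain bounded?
u → 0. Damping (γ=3.371) dissipates energy; oscillations decay exponentially.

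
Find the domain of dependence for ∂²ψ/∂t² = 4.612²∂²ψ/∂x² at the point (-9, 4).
Domain of dependence: [-27.448, 9.448]. Signals travel at speed 4.612, so data within |x - -9| ≤ 4.612·4 = 18.448 can reach the point.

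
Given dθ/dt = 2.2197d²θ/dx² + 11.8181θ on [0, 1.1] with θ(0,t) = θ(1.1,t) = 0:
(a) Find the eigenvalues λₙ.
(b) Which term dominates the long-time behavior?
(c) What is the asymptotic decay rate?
Eigenvalues: λₙ = 2.2197n²π²/1.1² - 11.8181.
First three modes:
  n=1: λ₁ = 2.2197π²/1.1² - 11.8181 ≈ 6.287
  n=2: λ₂ = 8.8788π²/1.1² - 11.8181 ≈ 60.604
  n=3: λ₃ = 19.9773π²/1.1² - 11.8181 ≈ 151.131
Since 2.2197π²/1.1² ≈ 18.105 > 11.8181, all λₙ > 0.
The n=1 mode decays slowest → dominates as t → ∞.
Asymptotic: θ ~ c₁ sin(πx/1.1) e^{-λ₁t} with decay rate λ₁ ≈ 6.287.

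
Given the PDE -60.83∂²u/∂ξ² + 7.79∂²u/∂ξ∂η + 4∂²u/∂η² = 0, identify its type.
The second-order coefficients are A = -60.83, B = 7.79, C = 4. Since B² - 4AC = 1033.9641 > 0, this is a hyperbolic PDE.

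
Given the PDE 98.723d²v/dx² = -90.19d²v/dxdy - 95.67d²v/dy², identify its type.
Rewriting in standard form: 98.723d²v/dx² + 90.19d²v/dxdy + 95.67d²v/dy² = 0. The second-order coefficients are A = 98.723, B = 90.19, C = 95.67. Since B² - 4AC = -29645.08154 < 0, this is an elliptic PDE.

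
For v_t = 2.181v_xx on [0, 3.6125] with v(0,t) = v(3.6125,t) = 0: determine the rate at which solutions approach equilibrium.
Eigenvalues: λₙ = 2.181n²π²/3.6125².
First three modes:
  n=1: λ₁ = 2.181π²/3.6125² ≈ 1.649
  n=2: λ₂ = 8.724π²/3.6125² ≈ 6.598 (4× faster decay)
  n=3: λ₃ = 19.629π²/3.6125² ≈ 14.845 (9× faster decay)
As t → ∞, higher modes decay exponentially faster. The n=1 mode dominates: v ~ c₁ sin(πx/3.6125) e^{-λ₁t}.
Decay rate: λ₁ = 2.181π²/3.6125² ≈ 1.649.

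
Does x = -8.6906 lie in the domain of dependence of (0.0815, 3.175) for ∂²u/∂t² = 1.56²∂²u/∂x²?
No. The domain of dependence is [-4.8715, 5.0345], and -8.6906 is outside this interval.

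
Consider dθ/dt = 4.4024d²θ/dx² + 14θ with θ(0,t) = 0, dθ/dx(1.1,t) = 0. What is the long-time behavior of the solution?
As t → ∞, θ grows unboundedly. Reaction dominates diffusion (r=14 > κπ²/(4L²)≈8.98); solution grows exponentially.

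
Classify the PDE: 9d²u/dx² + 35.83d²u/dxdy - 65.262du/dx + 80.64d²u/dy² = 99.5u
Rewriting in standard form: 9d²u/dx² + 35.83d²u/dxdy + 80.64d²u/dy² - 65.262du/dx - 99.5u = 0. A = 9, B = 35.83, C = 80.64. Discriminant B² - 4AC = -1619.2511. Since -1619.2511 < 0, elliptic.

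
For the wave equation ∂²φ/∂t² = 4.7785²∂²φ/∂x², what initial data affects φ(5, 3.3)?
Domain of dependence: [-10.76905, 20.76905]. Signals travel at speed 4.7785, so data within |x - 5| ≤ 4.7785·3.3 = 15.76905 can reach the point.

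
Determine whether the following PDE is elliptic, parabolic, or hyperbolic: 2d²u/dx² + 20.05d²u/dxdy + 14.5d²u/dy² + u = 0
Coefficients: A = 2, B = 20.05, C = 14.5. B² - 4AC = 286.0025, which is positive, so the equation is hyperbolic.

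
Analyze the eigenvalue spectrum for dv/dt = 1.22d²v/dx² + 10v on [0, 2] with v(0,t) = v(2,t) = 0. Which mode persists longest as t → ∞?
Eigenvalues: λₙ = 1.22n²π²/2² - 10.
First three modes:
  n=1: λ₁ = 1.22π²/2² - 10 ≈ -6.99
  n=2: λ₂ = 4.88π²/2² - 10 ≈ 2.041
  n=3: λ₃ = 10.98π²/2² - 10 ≈ 17.092
Since 1.22π²/2² ≈ 3.01 < 10, λ₁ < 0.
The n=1 mode grows fastest (−λₙ is largest for n=1) → dominates.
Asymptotic: v ~ c₁ sin(πx/2) e^{6.99t} (exponential growth at rate −λ₁ ≈ 6.99).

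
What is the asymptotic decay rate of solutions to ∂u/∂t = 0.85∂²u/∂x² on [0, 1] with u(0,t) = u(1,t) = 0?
Eigenvalues: λₙ = 0.85n²π².
First three modes:
  n=1: λ₁ = 0.85π² ≈ 8.389
  n=2: λ₂ = 3.4π² ≈ 33.557 (4× faster decay)
  n=3: λ₃ = 7.65π² ≈ 75.502 (9× faster decay)
As t → ∞, higher modes decay exponentially faster. The n=1 mode dominates: u ~ c₁ sin(πx) e^{-λ₁t}.
Decay rate: λ₁ = 0.85π² ≈ 8.389.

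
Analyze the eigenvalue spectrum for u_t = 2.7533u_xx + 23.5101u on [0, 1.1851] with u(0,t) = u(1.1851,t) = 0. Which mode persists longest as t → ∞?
Eigenvalues: λₙ = 2.7533n²π²/1.1851² - 23.5101.
First three modes:
  n=1: λ₁ = 2.7533π²/1.1851² - 23.5101 ≈ -4.162
  n=2: λ₂ = 11.0132π²/1.1851² - 23.5101 ≈ 53.883
  n=3: λ₃ = 24.7797π²/1.1851² - 23.5101 ≈ 150.625
Since 2.7533π²/1.1851² ≈ 19.348 < 23.5101, λ₁ < 0.
The n=1 mode grows fastest (−λₙ is largest for n=1) → dominates.
Asymptotic: u ~ c₁ sin(πx/1.1851) e^{4.162t} (exponential growth at rate −λ₁ ≈ 4.162).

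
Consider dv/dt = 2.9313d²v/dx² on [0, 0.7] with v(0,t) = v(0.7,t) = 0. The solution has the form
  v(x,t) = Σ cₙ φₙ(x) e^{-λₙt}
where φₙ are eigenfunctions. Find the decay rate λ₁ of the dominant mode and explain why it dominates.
Eigenvalues: λₙ = 2.9313n²π²/0.7².
First three modes:
  n=1: λ₁ = 2.9313π²/0.7² ≈ 59.042
  n=2: λ₂ = 11.7252π²/0.7² ≈ 236.17 (4× faster decay)
  n=3: λ₃ = 26.3817π²/0.7² ≈ 531.382 (9× faster decay)
As t → ∞, higher modes decay exponentially faster. The n=1 mode dominates: v ~ c₁ sin(πx/0.7) e^{-λ₁t}.
Decay rate: λ₁ = 2.9313π²/0.7² ≈ 59.042.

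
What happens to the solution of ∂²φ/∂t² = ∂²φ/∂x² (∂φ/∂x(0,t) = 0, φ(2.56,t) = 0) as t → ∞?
φ oscillates (no decay). Energy is conserved; the solution oscillates indefinitely as standing waves.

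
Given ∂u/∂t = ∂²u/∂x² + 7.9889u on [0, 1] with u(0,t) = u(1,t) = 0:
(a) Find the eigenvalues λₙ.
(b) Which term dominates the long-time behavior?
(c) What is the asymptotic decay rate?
Eigenvalues: λₙ = n²π²/1² - 7.9889.
First three modes:
  n=1: λ₁ = π² - 7.9889 ≈ 1.881
  n=2: λ₂ = 4π² - 7.9889 ≈ 31.49
  n=3: λ₃ = 9π² - 7.9889 ≈ 80.838
Since π² ≈ 9.87 > 7.9889, all λₙ > 0.
The n=1 mode decays slowest → dominates as t → ∞.
Asymptotic: u ~ c₁ sin(πx/1) e^{-λ₁t} with decay rate λ₁ ≈ 1.881.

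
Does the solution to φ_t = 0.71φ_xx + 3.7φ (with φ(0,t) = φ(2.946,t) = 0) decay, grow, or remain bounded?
φ grows unboundedly. Reaction dominates diffusion (r=3.7 > κπ²/L²≈0.81); solution grows exponentially.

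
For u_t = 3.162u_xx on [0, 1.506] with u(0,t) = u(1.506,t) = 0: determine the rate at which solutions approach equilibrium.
Eigenvalues: λₙ = 3.162n²π²/1.506².
First three modes:
  n=1: λ₁ = 3.162π²/1.506² ≈ 13.76
  n=2: λ₂ = 12.648π²/1.506² ≈ 55.039 (4× faster decay)
  n=3: λ₃ = 28.458π²/1.506² ≈ 123.838 (9× faster decay)
As t → ∞, higher modes decay exponentially faster. The n=1 mode dominates: u ~ c₁ sin(πx/1.506) e^{-λ₁t}.
Decay rate: λ₁ = 3.162π²/1.506² ≈ 13.76.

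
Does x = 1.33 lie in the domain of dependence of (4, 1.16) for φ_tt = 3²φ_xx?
Yes. The domain of dependence is [0.52, 7.48], and 1.33 ∈ [0.52, 7.48].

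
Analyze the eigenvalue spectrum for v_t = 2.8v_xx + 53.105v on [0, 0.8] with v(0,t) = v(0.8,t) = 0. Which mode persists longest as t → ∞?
Eigenvalues: λₙ = 2.8n²π²/0.8² - 53.105.
First three modes:
  n=1: λ₁ = 2.8π²/0.8² - 53.105 ≈ -9.925
  n=2: λ₂ = 11.2π²/0.8² - 53.105 ≈ 119.613
  n=3: λ₃ = 25.2π²/0.8² - 53.105 ≈ 335.511
Since 2.8π²/0.8² ≈ 43.18 < 53.105, λ₁ < 0.
The n=1 mode grows fastest (−λₙ is largest for n=1) → dominates.
Asymptotic: v ~ c₁ sin(πx/0.8) e^{9.925t} (exponential growth at rate −λ₁ ≈ 9.925).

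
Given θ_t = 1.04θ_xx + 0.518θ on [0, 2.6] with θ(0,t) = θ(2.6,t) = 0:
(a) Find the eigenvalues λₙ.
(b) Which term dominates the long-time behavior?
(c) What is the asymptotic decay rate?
Eigenvalues: λₙ = 1.04n²π²/2.6² - 0.518.
First three modes:
  n=1: λ₁ = 1.04π²/2.6² - 0.518 ≈ 1
  n=2: λ₂ = 4.16π²/2.6² - 0.518 ≈ 5.556
  n=3: λ₃ = 9.36π²/2.6² - 0.518 ≈ 13.148
Since 1.04π²/2.6² ≈ 1.518 > 0.518, all λₙ > 0.
The n=1 mode decays slowest → dominates as t → ∞.
Asymptotic: θ ~ c₁ sin(πx/2.6) e^{-λ₁t} with decay rate λ₁ ≈ 1.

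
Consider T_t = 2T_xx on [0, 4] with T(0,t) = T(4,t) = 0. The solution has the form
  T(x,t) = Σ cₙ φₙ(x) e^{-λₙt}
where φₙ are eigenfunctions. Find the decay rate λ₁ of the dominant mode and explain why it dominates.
Eigenvalues: λₙ = 2n²π²/4².
First three modes:
  n=1: λ₁ = 2π²/4² ≈ 1.234
  n=2: λ₂ = 8π²/4² ≈ 4.935 (4× faster decay)
  n=3: λ₃ = 18π²/4² ≈ 11.103 (9× faster decay)
As t → ∞, higher modes decay exponentially faster. The n=1 mode dominates: T ~ c₁ sin(πx/4) e^{-λ₁t}.
Decay rate: λ₁ = 2π²/4² ≈ 1.234.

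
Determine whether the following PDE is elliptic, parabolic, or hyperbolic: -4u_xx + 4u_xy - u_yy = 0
Coefficients: A = -4, B = 4, C = -1. B² - 4AC = 0, which is zero, so the equation is parabolic.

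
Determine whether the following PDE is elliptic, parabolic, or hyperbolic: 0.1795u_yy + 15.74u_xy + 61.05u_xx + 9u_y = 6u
Rewriting in standard form: 61.05u_xx + 15.74u_xy + 0.1795u_yy + 9u_y - 6u = 0. Coefficients: A = 61.05, B = 15.74, C = 0.1795. B² - 4AC = 203.9137, which is positive, so the equation is hyperbolic.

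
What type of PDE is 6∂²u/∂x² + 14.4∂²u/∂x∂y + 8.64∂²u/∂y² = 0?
With A = 6, B = 14.4, C = 8.64, the discriminant is 0. This is a parabolic PDE.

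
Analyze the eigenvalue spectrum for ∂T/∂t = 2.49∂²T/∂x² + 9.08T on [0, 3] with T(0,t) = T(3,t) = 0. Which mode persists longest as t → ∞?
Eigenvalues: λₙ = 2.49n²π²/3² - 9.08.
First three modes:
  n=1: λ₁ = 2.49π²/3² - 9.08 ≈ -6.349
  n=2: λ₂ = 9.96π²/3² - 9.08 ≈ 1.842
  n=3: λ₃ = 22.41π²/3² - 9.08 ≈ 15.495
Since 2.49π²/3² ≈ 2.731 < 9.08, λ₁ < 0.
The n=1 mode grows fastest (−λₙ is largest for n=1) → dominates.
Asymptotic: T ~ c₁ sin(πx/3) e^{6.349t} (exponential growth at rate −λ₁ ≈ 6.349).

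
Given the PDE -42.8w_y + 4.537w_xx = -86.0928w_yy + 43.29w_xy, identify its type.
Rewriting in standard form: 4.537w_xx - 43.29w_xy + 86.0928w_yy - 42.8w_y = 0. The second-order coefficients are A = 4.537, B = -43.29, C = 86.0928. Since B² - 4AC = 311.6119656 > 0, this is a hyperbolic PDE.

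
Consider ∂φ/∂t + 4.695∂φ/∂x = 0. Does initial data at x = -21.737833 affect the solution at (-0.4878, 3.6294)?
No. Only data at x = -17.527833 affects (-0.4878, 3.6294). Advection has one-way propagation along characteristics.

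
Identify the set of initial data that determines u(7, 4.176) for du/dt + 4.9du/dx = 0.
A single point: x = -13.4624. The characteristic through (7, 4.176) is x - 4.9t = const, so x = 7 - 4.9·4.176 = -13.4624.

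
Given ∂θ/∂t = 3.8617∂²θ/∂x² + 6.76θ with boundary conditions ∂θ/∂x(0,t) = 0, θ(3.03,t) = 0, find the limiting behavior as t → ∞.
θ grows unboundedly. Reaction dominates diffusion (r=6.76 > κπ²/(4L²)≈1.04); solution grows exponentially.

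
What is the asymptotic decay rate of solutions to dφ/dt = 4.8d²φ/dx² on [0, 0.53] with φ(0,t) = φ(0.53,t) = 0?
Eigenvalues: λₙ = 4.8n²π²/0.53².
First three modes:
  n=1: λ₁ = 4.8π²/0.53² ≈ 168.651
  n=2: λ₂ = 19.2π²/0.53² ≈ 674.605 (4× faster decay)
  n=3: λ₃ = 43.2π²/0.53² ≈ 1517.86 (9× faster decay)
As t → ∞, higher modes decay exponentially faster. The n=1 mode dominates: φ ~ c₁ sin(πx/0.53) e^{-λ₁t}.
Decay rate: λ₁ = 4.8π²/0.53² ≈ 168.651.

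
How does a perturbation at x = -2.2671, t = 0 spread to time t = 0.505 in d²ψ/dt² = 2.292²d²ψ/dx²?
Domain of influence: [-3.42456, -1.10964]. Data at x = -2.2671 spreads outward at speed 2.292.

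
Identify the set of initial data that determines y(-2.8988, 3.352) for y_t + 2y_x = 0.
A single point: x = -9.6028. The characteristic through (-2.8988, 3.352) is x - 2t = const, so x = -2.8988 - 2·3.352 = -9.6028.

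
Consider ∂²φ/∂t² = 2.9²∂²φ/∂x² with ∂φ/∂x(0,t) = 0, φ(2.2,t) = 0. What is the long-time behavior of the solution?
As t → ∞, φ oscillates (no decay). Energy is conserved; the solution oscillates indefinitely as standing waves.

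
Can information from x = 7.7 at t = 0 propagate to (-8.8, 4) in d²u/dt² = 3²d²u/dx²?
No. The domain of dependence is [-20.8, 3.2], and 7.7 is outside this interval.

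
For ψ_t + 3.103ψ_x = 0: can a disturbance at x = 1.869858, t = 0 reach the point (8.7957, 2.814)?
No. Only data at x = 0.063858 affects (8.7957, 2.814). Advection has one-way propagation along characteristics.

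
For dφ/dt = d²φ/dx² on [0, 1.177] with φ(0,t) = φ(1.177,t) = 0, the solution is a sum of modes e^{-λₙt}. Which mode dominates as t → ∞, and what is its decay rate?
Eigenvalues: λₙ = n²π²/1.177².
First three modes:
  n=1: λ₁ = π²/1.177² ≈ 7.124
  n=2: λ₂ = 4π²/1.177² ≈ 28.498 (4× faster decay)
  n=3: λ₃ = 9π²/1.177² ≈ 64.119 (9× faster decay)
As t → ∞, higher modes decay exponentially faster. The n=1 mode dominates: φ ~ c₁ sin(πx/1.177) e^{-λ₁t}.
Decay rate: λ₁ = π²/1.177² ≈ 7.124.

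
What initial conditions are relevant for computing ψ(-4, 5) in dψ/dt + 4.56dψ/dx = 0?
A single point: x = -26.8. The characteristic through (-4, 5) is x - 4.56t = const, so x = -4 - 4.56·5 = -26.8.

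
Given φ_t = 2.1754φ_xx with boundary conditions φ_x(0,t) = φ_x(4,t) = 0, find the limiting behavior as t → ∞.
φ → constant (steady state). Heat is conserved (no flux at boundaries); solution approaches the spatial average.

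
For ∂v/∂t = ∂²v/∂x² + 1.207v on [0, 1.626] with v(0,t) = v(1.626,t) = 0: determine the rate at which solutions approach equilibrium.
Eigenvalues: λₙ = n²π²/1.626² - 1.207.
First three modes:
  n=1: λ₁ = π²/1.626² - 1.207 ≈ 2.526
  n=2: λ₂ = 4π²/1.626² - 1.207 ≈ 13.725
  n=3: λ₃ = 9π²/1.626² - 1.207 ≈ 32.39
Since π²/1.626² ≈ 3.733 > 1.207, all λₙ > 0.
The n=1 mode decays slowest → dominates as t → ∞.
Asymptotic: v ~ c₁ sin(πx/1.626) e^{-λ₁t} with decay rate λ₁ ≈ 2.526.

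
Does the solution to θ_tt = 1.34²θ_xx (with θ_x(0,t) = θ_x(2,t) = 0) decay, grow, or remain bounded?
θ oscillates about a mean that drifts linearly in t (generically unbounded; no decay). There is no damping, so the nonconstant modes persist as standing waves (energy conserved, no decay). But with Neumann conditions at both ends the constant mode has eigenvalue 0: the spatial mean M(t) of θ satisfies M'' = 0, so M(t) = M(0) + M'(0)·t. Unless the initial velocity has zero mean (∫θ_t(x,0)dx = 0), the solution grows linearly in t (unbounded, though not exponentially); if it does have zero mean, the solution stays bounded and simply oscillates.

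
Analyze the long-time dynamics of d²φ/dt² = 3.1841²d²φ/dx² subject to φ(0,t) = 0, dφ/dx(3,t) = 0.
Long-time behavior: φ oscillates (no decay). Energy is conserved; the solution oscillates indefinitely as standing waves.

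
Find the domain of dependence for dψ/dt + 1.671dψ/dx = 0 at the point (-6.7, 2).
A single point: x = -10.042. The characteristic through (-6.7, 2) is x - 1.671t = const, so x = -6.7 - 1.671·2 = -10.042.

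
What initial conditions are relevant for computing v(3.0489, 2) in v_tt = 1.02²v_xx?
Domain of dependence: [1.0089, 5.0889]. Signals travel at speed 1.02, so data within |x - 3.0489| ≤ 1.02·2 = 2.04 can reach the point.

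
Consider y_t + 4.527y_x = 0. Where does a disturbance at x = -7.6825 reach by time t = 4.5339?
At x = 12.8424653. The characteristic carries data from (-7.6825, 0) to (12.8424653, 4.5339).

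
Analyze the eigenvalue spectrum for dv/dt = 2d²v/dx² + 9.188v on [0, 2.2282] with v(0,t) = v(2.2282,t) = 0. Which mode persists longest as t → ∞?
Eigenvalues: λₙ = 2n²π²/2.2282² - 9.188.
First three modes:
  n=1: λ₁ = 2π²/2.2282² - 9.188 ≈ -5.212
  n=2: λ₂ = 8π²/2.2282² - 9.188 ≈ 6.715
  n=3: λ₃ = 18π²/2.2282² - 9.188 ≈ 26.594
Since 2π²/2.2282² ≈ 3.976 < 9.188, λ₁ < 0.
The n=1 mode grows fastest (−λₙ is largest for n=1) → dominates.
Asymptotic: v ~ c₁ sin(πx/2.2282) e^{5.212t} (exponential growth at rate −λ₁ ≈ 5.212).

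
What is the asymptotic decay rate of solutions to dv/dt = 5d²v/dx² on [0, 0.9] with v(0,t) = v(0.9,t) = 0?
Eigenvalues: λₙ = 5n²π²/0.9².
First three modes:
  n=1: λ₁ = 5π²/0.9² ≈ 60.923
  n=2: λ₂ = 20π²/0.9² ≈ 243.694 (4× faster decay)
  n=3: λ₃ = 45π²/0.9² ≈ 548.311 (9× faster decay)
As t → ∞, higher modes decay exponentially faster. The n=1 mode dominates: v ~ c₁ sin(πx/0.9) e^{-λ₁t}.
Decay rate: λ₁ = 5π²/0.9² ≈ 60.923.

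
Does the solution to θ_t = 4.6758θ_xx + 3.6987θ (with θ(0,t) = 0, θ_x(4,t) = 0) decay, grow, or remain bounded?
θ grows unboundedly. Reaction dominates diffusion (r=3.6987 > κπ²/(4L²)≈0.72); solution grows exponentially.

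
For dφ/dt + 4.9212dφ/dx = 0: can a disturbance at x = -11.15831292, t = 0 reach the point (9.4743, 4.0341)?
No. Only data at x = -10.37831292 affects (9.4743, 4.0341). Advection has one-way propagation along characteristics.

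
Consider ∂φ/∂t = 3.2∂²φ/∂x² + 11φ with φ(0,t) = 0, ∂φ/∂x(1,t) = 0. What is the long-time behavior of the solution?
As t → ∞, φ grows unboundedly. Reaction dominates diffusion (r=11 > κπ²/(4L²)≈7.9); solution grows exponentially.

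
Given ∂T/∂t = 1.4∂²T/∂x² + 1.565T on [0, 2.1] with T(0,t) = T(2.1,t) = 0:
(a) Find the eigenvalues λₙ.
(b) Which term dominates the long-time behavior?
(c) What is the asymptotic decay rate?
Eigenvalues: λₙ = 1.4n²π²/2.1² - 1.565.
First three modes:
  n=1: λ₁ = 1.4π²/2.1² - 1.565 ≈ 1.568
  n=2: λ₂ = 5.6π²/2.1² - 1.565 ≈ 10.968
  n=3: λ₃ = 12.6π²/2.1² - 1.565 ≈ 26.634
Since 1.4π²/2.1² ≈ 3.133 > 1.565, all λₙ > 0.
The n=1 mode decays slowest → dominates as t → ∞.
Asymptotic: T ~ c₁ sin(πx/2.1) e^{-λ₁t} with decay rate λ₁ ≈ 1.568.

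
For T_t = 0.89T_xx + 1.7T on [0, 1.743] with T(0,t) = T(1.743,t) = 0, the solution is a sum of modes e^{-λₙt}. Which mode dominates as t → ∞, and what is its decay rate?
Eigenvalues: λₙ = 0.89n²π²/1.743² - 1.7.
First three modes:
  n=1: λ₁ = 0.89π²/1.743² - 1.7 ≈ 1.191
  n=2: λ₂ = 3.56π²/1.743² - 1.7 ≈ 9.865
  n=3: λ₃ = 8.01π²/1.743² - 1.7 ≈ 24.322
Since 0.89π²/1.743² ≈ 2.891 > 1.7, all λₙ > 0.
The n=1 mode decays slowest → dominates as t → ∞.
Asymptotic: T ~ c₁ sin(πx/1.743) e^{-λ₁t} with decay rate λ₁ ≈ 1.191.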